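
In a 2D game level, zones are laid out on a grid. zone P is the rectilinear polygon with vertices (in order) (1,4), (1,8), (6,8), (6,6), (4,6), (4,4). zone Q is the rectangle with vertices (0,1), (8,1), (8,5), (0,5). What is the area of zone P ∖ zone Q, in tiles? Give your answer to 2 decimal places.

13.00

|zone P| = 16, |zone P∩zone Q| = 3.
|zone P ∖ zone Q| = |zone P| − |zone P∩zone Q| = 16 − 3 = 13.00.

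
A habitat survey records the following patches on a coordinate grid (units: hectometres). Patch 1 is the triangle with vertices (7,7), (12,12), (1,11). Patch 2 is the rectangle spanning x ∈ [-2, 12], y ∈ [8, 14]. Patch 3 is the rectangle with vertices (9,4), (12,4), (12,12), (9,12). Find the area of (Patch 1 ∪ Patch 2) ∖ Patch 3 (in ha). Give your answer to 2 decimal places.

|Patch 1 ∪ Patch 2| = 85.25.
|(Patch 1 ∪ Patch 2) ∩ Patch 3| = 12.
|(Patch 1 ∪ Patch 2) ∖ Patch 3| = 85.25 − 12 = 73.25.

73.25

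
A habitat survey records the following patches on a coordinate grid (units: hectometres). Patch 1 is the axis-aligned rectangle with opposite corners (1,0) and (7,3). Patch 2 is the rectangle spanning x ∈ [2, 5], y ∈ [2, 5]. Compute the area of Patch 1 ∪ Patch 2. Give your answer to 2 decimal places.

By inclusion–exclusion:
Individual areas: |Patch 1| = 18, |Patch 2| = 9.
|Patch 1∩Patch 2|: x∈[2,5], y∈[2,3] → 3·1 = 3.
|Patch 1 ∪ Patch 2| = 27 − 3 = 24.00.

24.00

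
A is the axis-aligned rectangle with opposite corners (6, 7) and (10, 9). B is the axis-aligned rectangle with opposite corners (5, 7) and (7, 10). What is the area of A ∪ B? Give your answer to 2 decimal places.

12.00

By inclusion–exclusion:
Individual areas: |A| = 8, |B| = 6.
|A∩B|: x∈[6,7], y∈[7,9] → 1·2 = 2.
|A ∪ B| = 14 − 2 = 12.00.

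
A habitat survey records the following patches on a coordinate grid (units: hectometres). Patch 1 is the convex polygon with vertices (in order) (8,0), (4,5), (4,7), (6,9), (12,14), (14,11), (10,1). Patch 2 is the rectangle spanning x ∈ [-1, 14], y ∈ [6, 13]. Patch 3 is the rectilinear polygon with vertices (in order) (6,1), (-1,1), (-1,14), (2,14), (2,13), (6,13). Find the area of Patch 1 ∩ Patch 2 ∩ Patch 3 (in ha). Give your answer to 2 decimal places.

The intersection is the polygon with vertices (6,9), (6,6), (4,6), (4,7).
By the shoelace formula its area is 4.00.

4.00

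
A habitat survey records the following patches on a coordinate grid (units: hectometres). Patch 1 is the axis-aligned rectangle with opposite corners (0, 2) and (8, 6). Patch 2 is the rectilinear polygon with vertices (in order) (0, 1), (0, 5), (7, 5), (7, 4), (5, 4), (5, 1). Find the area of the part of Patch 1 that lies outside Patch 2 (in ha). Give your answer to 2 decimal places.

|Patch 1| = 32, |Patch 1∩Patch 2| = 17.
|Patch 1 ∖ Patch 2| = |Patch 1| − |Patch 1∩Patch 2| = 32 − 17 = 15.00.

15.00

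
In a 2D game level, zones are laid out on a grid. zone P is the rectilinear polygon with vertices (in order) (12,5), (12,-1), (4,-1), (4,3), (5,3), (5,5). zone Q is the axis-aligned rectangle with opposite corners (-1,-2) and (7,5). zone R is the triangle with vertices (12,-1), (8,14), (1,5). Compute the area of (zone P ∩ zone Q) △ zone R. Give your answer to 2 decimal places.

75.53

|zone P ∩ zone Q| = 16.
|(zone P ∩ zone Q) ∩ zone R| = 5.4848.
|(zone P ∩ zone Q) △ zone R| = 16 + 70.5 − 10.9697 = 75.53.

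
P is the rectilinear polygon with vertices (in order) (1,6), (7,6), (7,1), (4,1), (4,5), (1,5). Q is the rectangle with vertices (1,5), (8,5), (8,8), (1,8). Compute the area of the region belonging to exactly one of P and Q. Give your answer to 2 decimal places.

|P| = 18, |Q| = 21, |P∩Q| = 6.
|P △ Q| = |P| + |Q| − 2·|P∩Q| = 18 + 21 − 12 = 27.00.

27.00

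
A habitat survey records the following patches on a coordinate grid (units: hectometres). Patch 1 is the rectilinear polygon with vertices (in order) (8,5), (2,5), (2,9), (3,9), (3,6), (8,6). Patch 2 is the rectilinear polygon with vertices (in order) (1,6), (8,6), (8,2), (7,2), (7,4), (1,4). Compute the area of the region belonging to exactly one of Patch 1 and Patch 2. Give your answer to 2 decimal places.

13.00

|Patch 1| = 9, |Patch 2| = 16, |Patch 1∩Patch 2| = 6.
|Patch 1 △ Patch 2| = |Patch 1| + |Patch 2| − 2·|Patch 1∩Patch 2| = 9 + 16 − 12 = 13.00.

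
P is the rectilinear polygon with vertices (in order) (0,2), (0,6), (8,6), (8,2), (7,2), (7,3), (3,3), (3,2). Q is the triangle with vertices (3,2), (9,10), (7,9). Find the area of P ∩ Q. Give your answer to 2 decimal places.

1.34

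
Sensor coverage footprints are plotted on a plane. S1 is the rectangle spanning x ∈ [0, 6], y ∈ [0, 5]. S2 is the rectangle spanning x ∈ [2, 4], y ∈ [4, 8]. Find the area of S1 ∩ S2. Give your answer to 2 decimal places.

|S1∩S2|: x∈[2,4], y∈[4,5] → 2·1 = 2.

2.00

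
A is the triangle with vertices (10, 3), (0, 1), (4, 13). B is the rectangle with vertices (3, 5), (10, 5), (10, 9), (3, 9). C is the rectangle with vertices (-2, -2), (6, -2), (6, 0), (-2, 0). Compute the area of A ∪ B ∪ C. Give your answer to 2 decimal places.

By inclusion–exclusion:
Individual areas: |A| = 56, |B| = 28, |C| = 16.
|A∩B| = 18.4.
|A∩C| = 0.
|B∩C| = 0 (no overlap).
|A∩B∩C| = 0.
|A ∪ B ∪ C| = 100 − 18.4 + 0 = 81.60.

81.60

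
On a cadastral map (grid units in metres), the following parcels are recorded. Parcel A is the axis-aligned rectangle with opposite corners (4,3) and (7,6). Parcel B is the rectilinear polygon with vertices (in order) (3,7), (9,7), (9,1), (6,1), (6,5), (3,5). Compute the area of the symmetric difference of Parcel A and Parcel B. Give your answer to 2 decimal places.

|Parcel A| = 9, |Parcel B| = 24, |Parcel A∩Parcel B| = 5.
|Parcel A △ Parcel B| = |Parcel A| + |Parcel B| − 2·|Parcel A∩Parcel B| = 9 + 24 − 10 = 23.00.

23.00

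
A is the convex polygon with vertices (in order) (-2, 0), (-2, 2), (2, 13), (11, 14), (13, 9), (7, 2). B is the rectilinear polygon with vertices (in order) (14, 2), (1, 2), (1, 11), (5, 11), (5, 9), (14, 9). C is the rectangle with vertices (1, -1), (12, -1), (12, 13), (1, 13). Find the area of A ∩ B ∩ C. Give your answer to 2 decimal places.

The intersection is the polygon with vertices (5,11), (5,9), (12,9), (12,7.833), (7,2), (1,2), (1,10.25), (1.273,11).
By the shoelace formula its area is 70.31.

70.31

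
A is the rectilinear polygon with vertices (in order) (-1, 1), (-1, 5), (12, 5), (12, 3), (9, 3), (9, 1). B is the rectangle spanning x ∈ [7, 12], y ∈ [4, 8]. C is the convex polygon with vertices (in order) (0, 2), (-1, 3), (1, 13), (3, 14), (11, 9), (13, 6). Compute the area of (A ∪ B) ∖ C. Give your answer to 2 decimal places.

|A ∪ B| = 61.
|(A ∪ B) ∩ C| = 30.8628.
|(A ∪ B) ∖ C| = 61 − 30.8628 = 30.14.

30.14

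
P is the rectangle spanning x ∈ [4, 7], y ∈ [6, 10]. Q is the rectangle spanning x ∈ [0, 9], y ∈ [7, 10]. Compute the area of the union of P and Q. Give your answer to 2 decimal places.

30.00

By inclusion–exclusion:
Individual areas: |P| = 12, |Q| = 27.
|P∩Q|: x∈[4,7], y∈[7,10] → 3·3 = 9.
|P ∪ Q| = 39 − 9 = 30.00.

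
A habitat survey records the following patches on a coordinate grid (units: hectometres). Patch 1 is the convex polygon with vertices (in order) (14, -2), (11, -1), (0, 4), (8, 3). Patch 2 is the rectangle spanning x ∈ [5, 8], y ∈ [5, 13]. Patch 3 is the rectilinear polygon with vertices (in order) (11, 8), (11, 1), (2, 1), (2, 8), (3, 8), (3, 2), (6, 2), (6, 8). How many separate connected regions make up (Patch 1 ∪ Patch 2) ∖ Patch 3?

(Patch 1 ∪ Patch 2) ∖ Patch 3 splits into 4 disjoint pieces (area 6.5, area 3.867, area 0.6591, area 18).

4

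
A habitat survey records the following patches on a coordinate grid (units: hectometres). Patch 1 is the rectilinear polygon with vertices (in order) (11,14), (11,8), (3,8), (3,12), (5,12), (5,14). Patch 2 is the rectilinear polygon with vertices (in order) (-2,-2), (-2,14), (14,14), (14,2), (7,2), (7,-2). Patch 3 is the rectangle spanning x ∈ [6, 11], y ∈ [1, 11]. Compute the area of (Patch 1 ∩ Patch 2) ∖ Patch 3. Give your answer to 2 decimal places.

29.00

|Patch 1 ∩ Patch 2| = 44.
|(Patch 1 ∩ Patch 2) ∩ Patch 3| = 15.
|(Patch 1 ∩ Patch 2) ∖ Patch 3| = 44 − 15 = 29.00.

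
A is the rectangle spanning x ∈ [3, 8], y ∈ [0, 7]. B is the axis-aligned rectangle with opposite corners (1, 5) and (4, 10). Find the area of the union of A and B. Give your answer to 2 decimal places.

48.00

By inclusion–exclusion:
Individual areas: |A| = 35, |B| = 15.
|A∩B|: x∈[3,4], y∈[5,7] → 1·2 = 2.
|A ∪ B| = 50 − 2 = 48.00.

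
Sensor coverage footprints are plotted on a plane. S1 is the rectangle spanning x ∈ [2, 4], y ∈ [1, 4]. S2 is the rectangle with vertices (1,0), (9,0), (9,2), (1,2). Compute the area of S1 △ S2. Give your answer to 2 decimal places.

|S1∩S2|: x∈[2,4], y∈[1,2] → 2·1 = 2.
|S1 △ S2| = |S1| + |S2| − 2·|S1∩S2| = 6 + 16 − 4 = 18.00.

18.00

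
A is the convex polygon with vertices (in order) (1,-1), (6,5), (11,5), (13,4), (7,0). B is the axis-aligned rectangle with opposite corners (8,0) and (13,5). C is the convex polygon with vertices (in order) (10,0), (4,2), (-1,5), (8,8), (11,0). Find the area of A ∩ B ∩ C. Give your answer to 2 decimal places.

The intersection is the polygon with vertices (8,0.667), (8,5), (9.125,5), (10.2,2.133).
By the shoelace formula its area is 6.38.

6.38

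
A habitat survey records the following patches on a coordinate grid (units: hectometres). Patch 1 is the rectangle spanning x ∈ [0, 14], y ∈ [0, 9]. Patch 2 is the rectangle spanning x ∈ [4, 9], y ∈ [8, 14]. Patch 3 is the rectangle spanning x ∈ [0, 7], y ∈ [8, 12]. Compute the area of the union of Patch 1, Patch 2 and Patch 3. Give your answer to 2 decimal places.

By inclusion–exclusion:
Individual areas: |Patch 1| = 126, |Patch 2| = 30, |Patch 3| = 28.
|Patch 1∩Patch 2|: x∈[4,9], y∈[8,9] → 5·1 = 5.
|Patch 1∩Patch 3|: x∈[0,7], y∈[8,9] → 7·1 = 7.
|Patch 2∩Patch 3|: x∈[4,7], y∈[8,12] → 3·4 = 12.
|Patch 1∩Patch 2∩Patch 3| = 3.
|Patch 1 ∪ Patch 2 ∪ Patch 3| = 184 − 24 + 3 = 163.00.

163.00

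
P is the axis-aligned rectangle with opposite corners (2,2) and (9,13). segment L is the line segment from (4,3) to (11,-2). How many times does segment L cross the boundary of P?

1

The segment meets the boundary at (5.4,2).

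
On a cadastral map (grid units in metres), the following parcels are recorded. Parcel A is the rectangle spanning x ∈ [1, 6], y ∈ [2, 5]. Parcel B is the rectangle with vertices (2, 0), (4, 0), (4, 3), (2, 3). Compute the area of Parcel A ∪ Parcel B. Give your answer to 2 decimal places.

By inclusion–exclusion:
Individual areas: |Parcel A| = 15, |Parcel B| = 6.
|Parcel A∩Parcel B|: x∈[2,4], y∈[2,3] → 2·1 = 2.
|Parcel A ∪ Parcel B| = 21 − 2 = 19.00.

19.00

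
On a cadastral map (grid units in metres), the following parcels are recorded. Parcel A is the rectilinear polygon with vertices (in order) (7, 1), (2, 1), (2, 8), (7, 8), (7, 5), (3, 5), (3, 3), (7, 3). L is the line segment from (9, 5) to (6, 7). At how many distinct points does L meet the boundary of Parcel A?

1

The segment meets the boundary at (7,6.333).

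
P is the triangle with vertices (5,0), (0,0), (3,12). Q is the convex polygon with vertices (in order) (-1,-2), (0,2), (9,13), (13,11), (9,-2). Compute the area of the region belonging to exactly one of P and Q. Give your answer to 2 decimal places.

|P| = 30, |Q| = 117.5, |P∩Q| = 20.0031.
|P △ Q| = |P| + |Q| − 2·|P∩Q| = 30 + 117.5 − 40.0062 = 107.49.

107.49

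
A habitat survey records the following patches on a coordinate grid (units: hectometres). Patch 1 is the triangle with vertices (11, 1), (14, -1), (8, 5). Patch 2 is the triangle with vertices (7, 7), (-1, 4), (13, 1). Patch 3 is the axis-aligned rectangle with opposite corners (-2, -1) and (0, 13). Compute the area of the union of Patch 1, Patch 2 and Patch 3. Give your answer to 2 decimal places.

62.08

By inclusion–exclusion:
Individual areas: |Patch 1| = 3, |Patch 2| = 33, |Patch 3| = 28.
|Patch 1∩Patch 2| = 1.6257.
|Patch 1∩Patch 3| = 0.
|Patch 2∩Patch 3| = 0.2946.
|Patch 1∩Patch 2∩Patch 3| = 0.
|Patch 1 ∪ Patch 2 ∪ Patch 3| = 64 − 1.9204 + 0 = 62.08.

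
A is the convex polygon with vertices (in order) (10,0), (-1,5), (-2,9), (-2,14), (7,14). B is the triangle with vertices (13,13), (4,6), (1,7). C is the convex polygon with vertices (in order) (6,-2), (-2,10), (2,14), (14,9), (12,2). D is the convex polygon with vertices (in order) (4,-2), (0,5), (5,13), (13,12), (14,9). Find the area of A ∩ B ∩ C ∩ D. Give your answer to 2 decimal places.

The intersection is the polygon with vertices (1.207,6.931), (1.364,7.182), (7.774,10.387), (8.041,9.143), (4,6).
By the shoelace formula its area is 11.37.

11.37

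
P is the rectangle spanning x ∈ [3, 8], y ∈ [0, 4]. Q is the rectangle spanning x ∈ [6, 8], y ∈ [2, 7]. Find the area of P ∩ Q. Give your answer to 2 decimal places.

4.00

|P∩Q|: x∈[6,8], y∈[2,4] → 2·2 = 4.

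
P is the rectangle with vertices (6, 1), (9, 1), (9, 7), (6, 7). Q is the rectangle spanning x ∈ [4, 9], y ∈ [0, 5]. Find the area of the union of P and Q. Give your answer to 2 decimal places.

31.00

By inclusion–exclusion:
Individual areas: |P| = 18, |Q| = 25.
|P∩Q|: x∈[6,9], y∈[1,5] → 3·4 = 12.
|P ∪ Q| = 43 − 12 = 31.00.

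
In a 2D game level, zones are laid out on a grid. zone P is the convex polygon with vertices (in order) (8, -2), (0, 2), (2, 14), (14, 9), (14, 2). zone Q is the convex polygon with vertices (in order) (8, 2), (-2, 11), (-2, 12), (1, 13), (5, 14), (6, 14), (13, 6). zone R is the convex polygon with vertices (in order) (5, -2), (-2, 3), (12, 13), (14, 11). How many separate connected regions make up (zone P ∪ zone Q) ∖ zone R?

(zone P ∪ zone Q) ∖ zone R splits into 2 disjoint pieces (area 50.8467, area 43.7539).

2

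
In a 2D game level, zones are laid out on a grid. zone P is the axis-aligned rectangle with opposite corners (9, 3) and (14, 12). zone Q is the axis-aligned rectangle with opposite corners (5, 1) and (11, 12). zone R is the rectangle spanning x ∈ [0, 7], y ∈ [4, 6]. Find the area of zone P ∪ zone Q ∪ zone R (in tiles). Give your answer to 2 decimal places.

By inclusion–exclusion:
Individual areas: |zone P| = 45, |zone Q| = 66, |zone R| = 14.
|zone P∩zone Q|: x∈[9,11], y∈[3,12] → 2·9 = 18.
|zone P∩zone R| = 0 (no overlap).
|zone Q∩zone R|: x∈[5,7], y∈[4,6] → 2·2 = 4.
|zone P∩zone Q∩zone R| = 0.
|zone P ∪ zone Q ∪ zone R| = 125 − 22 + 0 = 103.00.

103.00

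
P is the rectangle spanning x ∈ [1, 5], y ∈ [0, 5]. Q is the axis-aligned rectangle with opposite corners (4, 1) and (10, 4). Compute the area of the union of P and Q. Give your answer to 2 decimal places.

By inclusion–exclusion:
Individual areas: |P| = 20, |Q| = 18.
|P∩Q|: x∈[4,5], y∈[1,4] → 1·3 = 3.
|P ∪ Q| = 38 − 3 = 35.00.

35.00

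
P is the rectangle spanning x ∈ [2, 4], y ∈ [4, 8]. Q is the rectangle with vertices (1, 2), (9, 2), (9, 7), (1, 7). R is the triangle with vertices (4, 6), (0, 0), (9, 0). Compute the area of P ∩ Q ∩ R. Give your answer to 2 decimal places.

The intersection is the polygon with vertices (2.667,4), (4,6), (4,4).
By the shoelace formula its area is 1.33.

1.33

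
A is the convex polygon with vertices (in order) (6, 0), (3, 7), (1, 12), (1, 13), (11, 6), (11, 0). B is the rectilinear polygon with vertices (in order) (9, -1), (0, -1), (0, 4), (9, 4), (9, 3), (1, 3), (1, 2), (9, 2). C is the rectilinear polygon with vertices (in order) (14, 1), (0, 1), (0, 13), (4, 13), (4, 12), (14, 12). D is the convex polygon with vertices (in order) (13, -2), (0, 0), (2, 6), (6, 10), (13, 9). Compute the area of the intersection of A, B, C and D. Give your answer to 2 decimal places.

8.14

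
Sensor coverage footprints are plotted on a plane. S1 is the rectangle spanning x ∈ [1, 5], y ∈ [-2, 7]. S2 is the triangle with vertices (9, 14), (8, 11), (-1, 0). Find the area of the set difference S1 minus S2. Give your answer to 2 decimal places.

33.81

|S1| = 36, |S1∩S2| = 2.1899.
|S1 ∖ S2| = |S1| − |S1∩S2| = 36 − 2.1899 = 33.81.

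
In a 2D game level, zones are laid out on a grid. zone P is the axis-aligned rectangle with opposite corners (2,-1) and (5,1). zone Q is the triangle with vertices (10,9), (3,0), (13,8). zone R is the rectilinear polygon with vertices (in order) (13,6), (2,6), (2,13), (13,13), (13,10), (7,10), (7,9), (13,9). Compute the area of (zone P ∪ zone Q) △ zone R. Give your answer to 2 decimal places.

|zone P ∪ zone Q| = 22.7639.
|(zone P ∪ zone Q) ∩ zone R| = 8.5.
|(zone P ∪ zone Q) △ zone R| = 22.7639 + 71 − 17 = 76.76.

76.76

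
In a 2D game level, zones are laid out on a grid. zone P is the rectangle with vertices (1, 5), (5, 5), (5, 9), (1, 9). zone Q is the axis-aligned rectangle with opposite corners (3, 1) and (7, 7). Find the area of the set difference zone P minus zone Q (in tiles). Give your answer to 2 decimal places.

12.00

|zone P∩zone Q|: x∈[3,5], y∈[5,7] → 2·2 = 4.
|zone P| = 16.
|zone P ∖ zone Q| = |zone P| − |zone P∩zone Q| = 16 − 4 = 12.00.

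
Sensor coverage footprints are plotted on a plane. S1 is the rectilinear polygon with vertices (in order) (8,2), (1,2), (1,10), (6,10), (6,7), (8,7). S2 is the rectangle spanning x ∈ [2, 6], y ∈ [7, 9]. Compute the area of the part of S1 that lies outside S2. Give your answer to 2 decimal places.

|S1| = 50, |S1∩S2| = 8.
|S1 ∖ S2| = |S1| − |S1∩S2| = 50 − 8 = 42.00.

42.00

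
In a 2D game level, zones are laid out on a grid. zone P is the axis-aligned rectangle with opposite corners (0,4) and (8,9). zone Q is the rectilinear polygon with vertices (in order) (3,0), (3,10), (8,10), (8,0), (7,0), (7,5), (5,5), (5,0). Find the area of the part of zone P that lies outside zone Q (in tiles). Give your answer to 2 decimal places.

17.00

|zone P| = 40, |zone P∩zone Q| = 23.
|zone P ∖ zone Q| = |zone P| − |zone P∩zone Q| = 40 − 23 = 17.00.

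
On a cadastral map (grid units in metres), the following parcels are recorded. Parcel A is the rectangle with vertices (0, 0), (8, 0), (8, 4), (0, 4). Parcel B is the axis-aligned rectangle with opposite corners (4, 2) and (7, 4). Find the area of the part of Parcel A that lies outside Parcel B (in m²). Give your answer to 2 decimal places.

|Parcel A∩Parcel B|: x∈[4,7], y∈[2,4] → 3·2 = 6.
|Parcel A| = 32.
|Parcel A ∖ Parcel B| = |Parcel A| − |Parcel A∩Parcel B| = 32 − 6 = 26.00.

26.00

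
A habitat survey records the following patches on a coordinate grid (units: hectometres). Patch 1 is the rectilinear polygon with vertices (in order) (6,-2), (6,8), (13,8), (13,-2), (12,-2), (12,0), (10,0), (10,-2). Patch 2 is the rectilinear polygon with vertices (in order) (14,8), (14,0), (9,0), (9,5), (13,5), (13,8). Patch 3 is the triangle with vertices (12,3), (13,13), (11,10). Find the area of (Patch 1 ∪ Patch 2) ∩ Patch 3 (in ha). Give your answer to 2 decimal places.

The region (Patch 1 ∪ Patch 2) ∩ Patch 3 is the polygon with vertices (12.5,8), (12,3), (11.286,8).
By the shoelace formula its area is 3.04.

3.04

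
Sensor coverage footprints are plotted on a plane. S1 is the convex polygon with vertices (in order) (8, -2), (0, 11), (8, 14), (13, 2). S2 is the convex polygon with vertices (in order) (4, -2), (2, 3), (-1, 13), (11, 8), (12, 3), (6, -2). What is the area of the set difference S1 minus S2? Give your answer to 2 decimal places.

29.41

|S1| = 104, |S1∩S2| = 74.5867.
|S1 ∖ S2| = |S1| − |S1∩S2| = 104 − 74.5867 = 29.41.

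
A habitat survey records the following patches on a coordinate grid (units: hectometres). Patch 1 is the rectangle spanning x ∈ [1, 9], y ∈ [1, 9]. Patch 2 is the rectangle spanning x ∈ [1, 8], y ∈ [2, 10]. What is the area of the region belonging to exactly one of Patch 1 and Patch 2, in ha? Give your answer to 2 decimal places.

|Patch 1∩Patch 2|: x∈[1,8], y∈[2,9] → 7·7 = 49.
|Patch 1 △ Patch 2| = |Patch 1| + |Patch 2| − 2·|Patch 1∩Patch 2| = 64 + 56 − 98 = 22.00.

22.00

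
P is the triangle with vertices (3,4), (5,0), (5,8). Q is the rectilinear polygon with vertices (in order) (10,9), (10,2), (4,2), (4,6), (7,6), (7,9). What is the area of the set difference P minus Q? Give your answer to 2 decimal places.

4.00

|P| = 8, |P∩Q| = 4.
|P ∖ Q| = |P| − |P∩Q| = 8 − 4 = 4.00.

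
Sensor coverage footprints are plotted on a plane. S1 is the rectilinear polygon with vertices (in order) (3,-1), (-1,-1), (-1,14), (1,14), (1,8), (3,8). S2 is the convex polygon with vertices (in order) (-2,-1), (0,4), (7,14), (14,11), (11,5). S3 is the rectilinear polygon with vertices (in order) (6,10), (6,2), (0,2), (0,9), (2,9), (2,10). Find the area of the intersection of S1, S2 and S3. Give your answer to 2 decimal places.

12.40

The intersection is the polygon with vertices (2.8,8), (3,8), (3,2), (0,2), (0,4).
By the shoelace formula its area is 12.40.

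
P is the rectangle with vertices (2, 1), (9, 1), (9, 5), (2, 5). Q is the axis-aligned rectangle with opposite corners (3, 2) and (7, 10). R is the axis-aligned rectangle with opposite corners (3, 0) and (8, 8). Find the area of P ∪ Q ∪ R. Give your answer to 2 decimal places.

By inclusion–exclusion:
Individual areas: |P| = 28, |Q| = 32, |R| = 40.
|P∩Q|: x∈[3,7], y∈[2,5] → 4·3 = 12.
|P∩R|: x∈[3,8], y∈[1,5] → 5·4 = 20.
|Q∩R|: x∈[3,7], y∈[2,8] → 4·6 = 24.
|P∩Q∩R| = 12.
|P ∪ Q ∪ R| = 100 − 56 + 12 = 56.00.

56.00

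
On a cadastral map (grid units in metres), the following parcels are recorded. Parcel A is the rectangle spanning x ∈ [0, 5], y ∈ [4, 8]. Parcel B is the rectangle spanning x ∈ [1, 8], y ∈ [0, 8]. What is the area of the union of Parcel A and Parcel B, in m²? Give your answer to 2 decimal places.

By inclusion–exclusion:
Individual areas: |Parcel A| = 20, |Parcel B| = 56.
|Parcel A∩Parcel B|: x∈[1,5], y∈[4,8] → 4·4 = 16.
|Parcel A ∪ Parcel B| = 76 − 16 = 60.00.

60.00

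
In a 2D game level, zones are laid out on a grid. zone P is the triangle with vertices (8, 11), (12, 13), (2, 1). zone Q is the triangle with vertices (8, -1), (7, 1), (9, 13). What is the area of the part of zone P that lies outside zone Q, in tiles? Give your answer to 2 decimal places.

|zone P| = 14, |zone P∩zone Q| = 0.7225.
|zone P ∖ zone Q| = |zone P| − |zone P∩zone Q| = 14 − 0.7225 = 13.28.

13.28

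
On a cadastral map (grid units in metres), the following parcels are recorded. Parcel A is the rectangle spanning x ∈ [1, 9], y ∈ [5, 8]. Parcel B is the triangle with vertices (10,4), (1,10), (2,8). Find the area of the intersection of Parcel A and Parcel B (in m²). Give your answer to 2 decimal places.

The intersection is the polygon with vertices (4,8), (8.5,5), (8,5), (2,8).
By the shoelace formula its area is 3.75.

3.75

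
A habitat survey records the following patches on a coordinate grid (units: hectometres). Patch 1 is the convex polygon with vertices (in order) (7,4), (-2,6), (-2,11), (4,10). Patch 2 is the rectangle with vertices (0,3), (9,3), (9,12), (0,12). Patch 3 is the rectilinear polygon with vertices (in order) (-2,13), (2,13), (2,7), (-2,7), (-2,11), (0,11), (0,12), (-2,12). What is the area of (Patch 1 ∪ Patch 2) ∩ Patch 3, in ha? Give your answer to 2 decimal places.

The region (Patch 1 ∪ Patch 2) ∩ Patch 3 is the polygon with vertices (-2,11), (0,10.667), (0,11), (0,12), (2,12), (2,7), (-2,7).
By the shoelace formula its area is 17.67.

17.67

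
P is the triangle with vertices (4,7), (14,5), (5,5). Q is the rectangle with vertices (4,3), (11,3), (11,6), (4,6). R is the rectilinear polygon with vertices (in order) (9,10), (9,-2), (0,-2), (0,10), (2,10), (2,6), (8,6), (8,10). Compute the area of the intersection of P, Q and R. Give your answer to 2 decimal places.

The intersection is the polygon with vertices (5,5), (4.5,6), (8,6), (9,6), (9,5).
By the shoelace formula its area is 4.25.

4.25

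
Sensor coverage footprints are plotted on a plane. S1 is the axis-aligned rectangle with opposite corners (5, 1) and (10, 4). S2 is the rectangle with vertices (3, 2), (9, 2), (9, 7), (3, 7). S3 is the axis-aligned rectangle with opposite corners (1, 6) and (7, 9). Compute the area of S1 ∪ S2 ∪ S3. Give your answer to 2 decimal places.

By inclusion–exclusion:
Individual areas: |S1| = 15, |S2| = 30, |S3| = 18.
|S1∩S2|: x∈[5,9], y∈[2,4] → 4·2 = 8.
|S1∩S3| = 0 (no overlap).
|S2∩S3|: x∈[3,7], y∈[6,7] → 4·1 = 4.
|S1∩S2∩S3| = 0.
|S1 ∪ S2 ∪ S3| = 63 − 12 + 0 = 51.00.

51.00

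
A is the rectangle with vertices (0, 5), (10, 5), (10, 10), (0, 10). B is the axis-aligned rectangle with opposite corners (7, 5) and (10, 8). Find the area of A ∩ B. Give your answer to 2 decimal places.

9.00

|A∩B|: x∈[7,10], y∈[5,8] → 3·3 = 9.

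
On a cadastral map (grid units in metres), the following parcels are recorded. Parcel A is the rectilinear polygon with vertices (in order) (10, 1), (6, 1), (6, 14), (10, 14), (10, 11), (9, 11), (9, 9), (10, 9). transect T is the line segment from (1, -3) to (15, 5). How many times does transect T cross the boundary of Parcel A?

The segment meets the boundary at (10,2.143), (8,1).

2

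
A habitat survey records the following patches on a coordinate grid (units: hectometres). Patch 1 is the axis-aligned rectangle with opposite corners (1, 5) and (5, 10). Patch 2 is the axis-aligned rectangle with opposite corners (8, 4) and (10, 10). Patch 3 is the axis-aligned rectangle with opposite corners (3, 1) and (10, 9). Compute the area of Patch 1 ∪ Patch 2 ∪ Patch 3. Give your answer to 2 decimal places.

70.00

By inclusion–exclusion:
Individual areas: |Patch 1| = 20, |Patch 2| = 12, |Patch 3| = 56.
|Patch 1∩Patch 2| = 0 (no overlap).
|Patch 1∩Patch 3|: x∈[3,5], y∈[5,9] → 2·4 = 8.
|Patch 2∩Patch 3|: x∈[8,10], y∈[4,9] → 2·5 = 10.
|Patch 1∩Patch 2∩Patch 3| = 0.
|Patch 1 ∪ Patch 2 ∪ Patch 3| = 88 − 18 + 0 = 70.00.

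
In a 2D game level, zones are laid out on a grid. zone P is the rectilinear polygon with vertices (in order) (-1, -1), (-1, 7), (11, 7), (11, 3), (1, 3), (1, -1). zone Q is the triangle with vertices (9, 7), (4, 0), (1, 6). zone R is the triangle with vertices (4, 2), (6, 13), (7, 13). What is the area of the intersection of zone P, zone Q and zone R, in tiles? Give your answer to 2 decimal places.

The intersection is the polygon with vertices (5.235,6.529), (4.273,3), (4.182,3), (4.814,6.477).
By the shoelace formula its area is 0.88.

0.88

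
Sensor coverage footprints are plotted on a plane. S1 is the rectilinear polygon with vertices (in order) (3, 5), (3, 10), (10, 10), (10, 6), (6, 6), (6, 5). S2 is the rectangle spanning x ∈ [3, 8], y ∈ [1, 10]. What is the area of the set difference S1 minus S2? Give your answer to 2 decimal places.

|S1| = 31, |S1∩S2| = 23.
|S1 ∖ S2| = |S1| − |S1∩S2| = 31 − 23 = 8.00.

8.00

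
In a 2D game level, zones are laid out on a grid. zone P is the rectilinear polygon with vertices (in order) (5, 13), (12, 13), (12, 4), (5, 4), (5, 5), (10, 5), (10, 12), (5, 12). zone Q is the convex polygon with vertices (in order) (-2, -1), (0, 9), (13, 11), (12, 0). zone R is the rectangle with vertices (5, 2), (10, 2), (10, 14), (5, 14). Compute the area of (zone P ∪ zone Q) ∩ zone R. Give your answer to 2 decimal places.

|zone P ∪ zone Q| = 149.1154.
|(zone P ∪ zone Q) ∩ zone R| = 45.77.

45.77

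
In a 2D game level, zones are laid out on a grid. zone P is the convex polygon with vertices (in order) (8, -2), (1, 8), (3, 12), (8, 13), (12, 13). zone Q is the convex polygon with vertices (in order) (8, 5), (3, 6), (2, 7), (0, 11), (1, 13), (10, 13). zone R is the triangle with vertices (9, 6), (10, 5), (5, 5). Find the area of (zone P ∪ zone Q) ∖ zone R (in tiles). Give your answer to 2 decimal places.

99.38

|zone P ∪ zone Q| = 101.875.
|(zone P ∪ zone Q) ∩ zone R| = 2.493.
|(zone P ∪ zone Q) ∖ zone R| = 101.875 − 2.493 = 99.38.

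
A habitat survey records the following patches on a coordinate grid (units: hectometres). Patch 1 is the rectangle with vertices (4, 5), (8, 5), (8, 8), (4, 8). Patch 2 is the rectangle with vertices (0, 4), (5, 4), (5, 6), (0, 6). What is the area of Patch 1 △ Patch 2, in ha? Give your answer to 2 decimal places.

20.00

|Patch 1∩Patch 2|: x∈[4,5], y∈[5,6] → 1·1 = 1.
|Patch 1 △ Patch 2| = |Patch 1| + |Patch 2| − 2·|Patch 1∩Patch 2| = 12 + 10 − 2 = 20.00.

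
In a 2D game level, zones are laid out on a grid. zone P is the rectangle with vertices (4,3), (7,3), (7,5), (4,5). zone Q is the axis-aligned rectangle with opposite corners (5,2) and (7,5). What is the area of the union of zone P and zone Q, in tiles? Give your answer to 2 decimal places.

By inclusion–exclusion:
Individual areas: |zone P| = 6, |zone Q| = 6.
|zone P∩zone Q|: x∈[5,7], y∈[3,5] → 2·2 = 4.
|zone P ∪ zone Q| = 12 − 4 = 8.00.

8.00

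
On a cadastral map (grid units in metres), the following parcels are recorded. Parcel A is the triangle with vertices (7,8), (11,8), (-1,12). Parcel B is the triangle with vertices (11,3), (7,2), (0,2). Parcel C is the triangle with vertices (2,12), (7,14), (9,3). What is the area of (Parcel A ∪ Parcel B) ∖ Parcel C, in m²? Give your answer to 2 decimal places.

6.66

|Parcel A ∪ Parcel B| = 11.5.
|(Parcel A ∪ Parcel B) ∩ Parcel C| = 4.8417.
|(Parcel A ∪ Parcel B) ∖ Parcel C| = 11.5 − 4.8417 = 6.66.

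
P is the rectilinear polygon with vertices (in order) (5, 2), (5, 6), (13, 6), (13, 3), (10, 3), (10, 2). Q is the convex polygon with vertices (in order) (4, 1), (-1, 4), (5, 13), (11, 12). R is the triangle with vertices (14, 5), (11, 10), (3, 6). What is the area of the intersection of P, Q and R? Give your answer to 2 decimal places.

0.57

The intersection is the polygon with vertices (7.182,6), (6.953,5.641), (5,5.818), (5,6).
By the shoelace formula its area is 0.57.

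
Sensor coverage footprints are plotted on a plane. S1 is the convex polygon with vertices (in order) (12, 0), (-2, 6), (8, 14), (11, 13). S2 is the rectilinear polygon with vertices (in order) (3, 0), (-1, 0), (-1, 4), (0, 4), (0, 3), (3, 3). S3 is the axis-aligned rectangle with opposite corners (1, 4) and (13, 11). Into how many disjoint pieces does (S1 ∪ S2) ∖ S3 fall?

4

(S1 ∪ S2) ∖ S3 splits into 4 disjoint pieces (area 5.5286, area 13.2788, area 18.0513, area 13).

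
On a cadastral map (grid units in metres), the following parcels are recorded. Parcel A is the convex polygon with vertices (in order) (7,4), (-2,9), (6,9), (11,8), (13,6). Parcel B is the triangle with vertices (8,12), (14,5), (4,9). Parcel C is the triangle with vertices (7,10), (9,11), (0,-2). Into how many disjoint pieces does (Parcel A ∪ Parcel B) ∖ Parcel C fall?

(Parcel A ∪ Parcel B) ∖ Parcel C splits into 2 disjoint pieces (area 19.9949, area 27.9599).

2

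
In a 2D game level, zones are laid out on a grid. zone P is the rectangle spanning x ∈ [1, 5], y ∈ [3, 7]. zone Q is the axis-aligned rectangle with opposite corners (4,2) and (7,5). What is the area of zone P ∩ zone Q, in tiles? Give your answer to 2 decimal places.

|zone P∩zone Q|: x∈[4,5], y∈[3,5] → 1·2 = 2.

2.00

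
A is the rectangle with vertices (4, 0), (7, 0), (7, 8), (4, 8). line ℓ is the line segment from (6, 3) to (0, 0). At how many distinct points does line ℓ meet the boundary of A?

1

The segment meets the boundary at (4,2).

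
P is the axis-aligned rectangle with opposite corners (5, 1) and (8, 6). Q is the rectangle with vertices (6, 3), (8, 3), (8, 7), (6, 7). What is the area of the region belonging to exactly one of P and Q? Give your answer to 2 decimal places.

|P∩Q|: x∈[6,8], y∈[3,6] → 2·3 = 6.
|P △ Q| = |P| + |Q| − 2·|P∩Q| = 15 + 8 − 12 = 11.00.

11.00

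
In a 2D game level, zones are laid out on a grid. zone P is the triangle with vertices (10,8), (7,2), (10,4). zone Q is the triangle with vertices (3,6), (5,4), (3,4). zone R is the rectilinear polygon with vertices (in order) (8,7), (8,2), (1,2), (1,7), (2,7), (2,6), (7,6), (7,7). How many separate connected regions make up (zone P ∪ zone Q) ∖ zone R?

1

(zone P ∪ zone Q) ∖ zone R is a single connected region.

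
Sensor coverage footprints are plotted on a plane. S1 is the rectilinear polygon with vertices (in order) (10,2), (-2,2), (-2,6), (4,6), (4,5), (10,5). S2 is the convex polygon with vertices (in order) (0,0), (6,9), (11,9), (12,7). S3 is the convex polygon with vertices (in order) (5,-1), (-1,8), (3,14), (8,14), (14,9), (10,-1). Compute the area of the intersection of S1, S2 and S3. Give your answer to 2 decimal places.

10.29

The intersection is the polygon with vertices (4,6), (4,5), (8.571,5), (3.429,2), (3,2), (2.167,3.25).
By the shoelace formula its area is 10.29.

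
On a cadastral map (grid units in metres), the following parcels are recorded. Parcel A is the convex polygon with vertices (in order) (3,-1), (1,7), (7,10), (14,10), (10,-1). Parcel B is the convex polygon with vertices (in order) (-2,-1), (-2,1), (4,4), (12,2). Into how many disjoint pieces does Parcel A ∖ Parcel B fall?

2

Parcel A ∖ Parcel B splits into 2 disjoint pieces (area 14.19, area 69.4583).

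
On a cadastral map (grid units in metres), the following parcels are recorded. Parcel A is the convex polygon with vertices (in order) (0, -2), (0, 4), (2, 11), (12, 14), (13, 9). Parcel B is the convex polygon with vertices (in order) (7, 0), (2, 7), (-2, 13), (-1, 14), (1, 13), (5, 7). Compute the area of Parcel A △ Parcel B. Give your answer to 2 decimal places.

101.75

|Parcel A| = 106, |Parcel B| = 30, |Parcel A∩Parcel B| = 17.1252.
|Parcel A △ Parcel B| = |Parcel A| + |Parcel B| − 2·|Parcel A∩Parcel B| = 106 + 30 − 34.2503 = 101.75.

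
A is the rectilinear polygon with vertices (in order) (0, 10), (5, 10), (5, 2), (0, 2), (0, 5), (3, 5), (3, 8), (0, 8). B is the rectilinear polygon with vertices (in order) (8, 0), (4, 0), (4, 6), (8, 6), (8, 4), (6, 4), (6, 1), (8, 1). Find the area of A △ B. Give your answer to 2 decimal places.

41.00

|A| = 31, |B| = 18, |A∩B| = 4.
|A △ B| = |A| + |B| − 2·|A∩B| = 31 + 18 − 8 = 41.00.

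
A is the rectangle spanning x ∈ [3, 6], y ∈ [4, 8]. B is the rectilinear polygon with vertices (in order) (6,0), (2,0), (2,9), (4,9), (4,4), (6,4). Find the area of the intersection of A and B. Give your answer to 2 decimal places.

4.00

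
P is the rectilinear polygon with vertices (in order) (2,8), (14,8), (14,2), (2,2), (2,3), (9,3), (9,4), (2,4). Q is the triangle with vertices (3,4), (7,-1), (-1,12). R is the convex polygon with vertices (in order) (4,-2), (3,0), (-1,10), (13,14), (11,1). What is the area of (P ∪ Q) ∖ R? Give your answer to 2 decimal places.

14.53

|P ∪ Q| = 68.349.
|(P ∪ Q) ∩ R| = 53.8152.
|(P ∪ Q) ∖ R| = 68.349 − 53.8152 = 14.53.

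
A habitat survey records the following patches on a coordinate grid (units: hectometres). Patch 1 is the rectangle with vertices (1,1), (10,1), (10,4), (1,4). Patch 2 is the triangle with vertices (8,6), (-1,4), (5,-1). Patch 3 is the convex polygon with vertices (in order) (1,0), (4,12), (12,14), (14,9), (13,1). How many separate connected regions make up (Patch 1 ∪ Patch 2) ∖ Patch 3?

(Patch 1 ∪ Patch 2) ∖ Patch 3 splits into 2 disjoint pieces (area 1.3648, area 4.6005).

2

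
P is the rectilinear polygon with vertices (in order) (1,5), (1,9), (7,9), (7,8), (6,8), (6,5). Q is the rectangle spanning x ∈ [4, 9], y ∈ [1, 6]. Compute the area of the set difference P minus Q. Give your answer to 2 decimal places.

|P| = 21, |P∩Q| = 2.
|P ∖ Q| = |P| − |P∩Q| = 21 − 2 = 19.00.

19.00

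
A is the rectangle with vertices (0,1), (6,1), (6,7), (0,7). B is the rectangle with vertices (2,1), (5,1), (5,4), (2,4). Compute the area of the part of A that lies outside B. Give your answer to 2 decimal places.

|A∩B|: x∈[2,5], y∈[1,4] → 3·3 = 9.
|A| = 36.
|A ∖ B| = |A| − |A∩B| = 36 − 9 = 27.00.

27.00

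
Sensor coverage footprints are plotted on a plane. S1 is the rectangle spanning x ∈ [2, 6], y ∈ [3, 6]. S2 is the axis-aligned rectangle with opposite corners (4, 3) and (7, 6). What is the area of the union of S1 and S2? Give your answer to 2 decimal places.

By inclusion–exclusion:
Individual areas: |S1| = 12, |S2| = 9.
|S1∩S2|: x∈[4,6], y∈[3,6] → 2·3 = 6.
|S1 ∪ S2| = 21 − 6 = 15.00.

15.00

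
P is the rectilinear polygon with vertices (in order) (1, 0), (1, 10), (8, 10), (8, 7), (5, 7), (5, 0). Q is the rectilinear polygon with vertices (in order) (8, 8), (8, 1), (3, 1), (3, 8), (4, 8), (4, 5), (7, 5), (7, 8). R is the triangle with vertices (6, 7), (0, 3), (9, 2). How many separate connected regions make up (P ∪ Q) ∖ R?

(P ∪ Q) ∖ R splits into 2 disjoint pieces (area 31.5, area 14.5).

2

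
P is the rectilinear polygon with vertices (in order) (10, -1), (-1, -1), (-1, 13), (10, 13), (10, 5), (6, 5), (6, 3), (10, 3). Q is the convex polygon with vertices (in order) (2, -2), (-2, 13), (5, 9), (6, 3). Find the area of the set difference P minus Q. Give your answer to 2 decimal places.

89.12

|P| = 146, |P∩Q| = 56.8774.
|P ∖ Q| = |P| − |P∩Q| = 146 − 56.8774 = 89.12.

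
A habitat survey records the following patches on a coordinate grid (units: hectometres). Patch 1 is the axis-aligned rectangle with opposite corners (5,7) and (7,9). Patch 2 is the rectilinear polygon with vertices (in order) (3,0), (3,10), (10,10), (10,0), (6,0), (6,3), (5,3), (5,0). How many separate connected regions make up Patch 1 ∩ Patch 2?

Patch 1 ∩ Patch 2 is a single connected region.

1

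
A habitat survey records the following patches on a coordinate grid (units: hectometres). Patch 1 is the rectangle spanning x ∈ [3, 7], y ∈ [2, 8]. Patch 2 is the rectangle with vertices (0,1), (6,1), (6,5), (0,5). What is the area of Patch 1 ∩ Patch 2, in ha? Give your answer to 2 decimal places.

|Patch 1∩Patch 2|: x∈[3,6], y∈[2,5] → 3·3 = 9.

9.00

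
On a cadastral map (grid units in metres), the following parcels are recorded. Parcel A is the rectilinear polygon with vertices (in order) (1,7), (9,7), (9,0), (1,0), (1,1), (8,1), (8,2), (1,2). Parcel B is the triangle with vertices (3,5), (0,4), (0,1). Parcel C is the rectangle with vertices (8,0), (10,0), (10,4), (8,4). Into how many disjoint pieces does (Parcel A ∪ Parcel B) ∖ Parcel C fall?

2

(Parcel A ∪ Parcel B) ∖ Parcel C splits into 2 disjoint pieces (area 40.5, area 7).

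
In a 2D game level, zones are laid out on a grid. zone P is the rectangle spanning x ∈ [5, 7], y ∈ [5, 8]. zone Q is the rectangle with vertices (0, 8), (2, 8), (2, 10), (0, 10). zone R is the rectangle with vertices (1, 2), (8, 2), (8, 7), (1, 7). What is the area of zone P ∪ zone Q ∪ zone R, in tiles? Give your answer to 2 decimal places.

By inclusion–exclusion:
Individual areas: |zone P| = 6, |zone Q| = 4, |zone R| = 35.
|zone P∩zone Q| = 0 (no overlap).
|zone P∩zone R|: x∈[5,7], y∈[5,7] → 2·2 = 4.
|zone Q∩zone R| = 0 (no overlap).
|zone P∩zone Q∩zone R| = 0.
|zone P ∪ zone Q ∪ zone R| = 45 − 4 + 0 = 41.00.

41.00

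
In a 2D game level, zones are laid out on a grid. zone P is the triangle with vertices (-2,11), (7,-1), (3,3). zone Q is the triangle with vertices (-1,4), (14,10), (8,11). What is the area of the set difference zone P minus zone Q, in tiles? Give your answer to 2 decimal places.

|zone P| = 6, |zone P∩zone Q| = 0.4993.
|zone P ∖ zone Q| = |zone P| − |zone P∩zone Q| = 6 − 0.4993 = 5.50.

5.50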